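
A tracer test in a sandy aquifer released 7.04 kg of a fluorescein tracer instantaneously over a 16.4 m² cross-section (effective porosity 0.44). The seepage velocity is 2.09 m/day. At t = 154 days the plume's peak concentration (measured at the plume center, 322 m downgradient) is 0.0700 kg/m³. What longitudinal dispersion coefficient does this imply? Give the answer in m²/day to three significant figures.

At the plume center C_max = M/(n_e·A·√(4πDt)), so D = M²/(4πt·(n_e·A·C_max)²).
n_e·A·C_max = 0.44 × 16.4 × 0.0700 = 0.5051 kg/m.
D = 7.04²/(4π × 154 × 0.5051²) = 0.100 m²/day.

0.100 m²/day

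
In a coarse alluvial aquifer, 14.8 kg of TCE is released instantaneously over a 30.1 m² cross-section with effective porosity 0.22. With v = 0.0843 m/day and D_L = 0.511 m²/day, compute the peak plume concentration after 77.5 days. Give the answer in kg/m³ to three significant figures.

The peak of an instantaneous 1D plume sits at x = vt; there the Gaussian factor is 1 and C_max = M/(n_e·A·√(4πDt)), where n_e·A is the pore area the mass is dissolved in.
√(4πDt) = √(4π × 0.511 × 77.5) = 22.31 m, so C_max = 14.8/(0.22 × 30.1 × 22.31) = 0.100 kg/m³.

0.100 kg/m³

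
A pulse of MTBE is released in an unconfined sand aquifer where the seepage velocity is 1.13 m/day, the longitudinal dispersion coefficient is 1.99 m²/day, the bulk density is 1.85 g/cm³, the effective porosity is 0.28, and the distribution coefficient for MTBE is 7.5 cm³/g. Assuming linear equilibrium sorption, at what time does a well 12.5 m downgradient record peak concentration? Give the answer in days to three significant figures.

Retardation factor R = 1 + ρ_b·K_d/n = 1 + 1.85 × 7.5/0.28 = 50.55.
Sorption retards both mechanisms: v_R = v/R = 0.02235 m/day, D_R = D/R = 0.03937 m²/day.
Peak time from v_R²t² + 2D_R t − x² = 0: t = (√(D_R² + v_R²x²) − D_R)/v_R².
√(D_R² + v_R²x²) = √(0.03937² + 0.02235² × 12.5²) = 0.2821; v_R² = 0.0004995.
t = (0.2821 − 0.03937)/0.0004995 = 486 days.

486 days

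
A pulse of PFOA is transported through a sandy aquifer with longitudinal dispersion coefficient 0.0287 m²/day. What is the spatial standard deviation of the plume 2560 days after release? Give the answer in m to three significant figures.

Dispersive spreading gives a Gaussian with σ² = 2Dt; advection only shifts the center.
σ = √(2 × 0.0287 × 2560) = 12.1 m.

12.1 m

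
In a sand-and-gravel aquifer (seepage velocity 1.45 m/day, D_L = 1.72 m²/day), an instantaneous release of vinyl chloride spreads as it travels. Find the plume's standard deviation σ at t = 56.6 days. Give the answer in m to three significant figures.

14.0 m

Dispersive spreading gives a Gaussian with σ² = 2Dt; advection only shifts the center.
σ = √(2 × 1.72 × 56.6) = 14.0 m.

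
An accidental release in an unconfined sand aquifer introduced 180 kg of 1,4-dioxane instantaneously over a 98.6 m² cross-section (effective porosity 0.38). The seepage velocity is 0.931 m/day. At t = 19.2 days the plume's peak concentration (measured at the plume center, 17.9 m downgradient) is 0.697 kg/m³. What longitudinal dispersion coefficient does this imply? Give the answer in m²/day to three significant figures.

0.197 m²/day

At the plume center C_max = M/(n_e·A·√(4πDt)), so D = M²/(4πt·(n_e·A·C_max)²).
n_e·A·C_max = 0.38 × 98.6 × 0.697 = 26.12 kg/m.
D = 180²/(4π × 19.2 × 26.12²) = 0.197 m²/day.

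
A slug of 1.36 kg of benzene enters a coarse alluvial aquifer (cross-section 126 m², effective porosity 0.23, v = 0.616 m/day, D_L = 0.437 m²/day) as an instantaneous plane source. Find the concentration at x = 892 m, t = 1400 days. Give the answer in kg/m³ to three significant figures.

0.000374 kg/m³

For an instantaneous plane source, C(x,t) = M/(n_e·A·√(4πDt)) · exp(−(x−vt)²/(4Dt)), with n_e·A the pore (flow) area.
Plume center vt = 0.616 × 1400 = 862.4 m, so the well at 892 m is 29.6 m downgradient of the peak.
√(4πDt) = 87.68 m, giving peak height M/(n_e·A·√(4πDt)) = 1.36/(0.23 × 126 × 87.68) = 0.0005352 kg/m³.
(x−vt)²/(4Dt) = (29.6)²/(4 × 0.437 × 1400) = 0.3580; exp(−0.3580) = 0.6991.
C = 0.0005352 × 0.6991 = 0.000374 kg/m³.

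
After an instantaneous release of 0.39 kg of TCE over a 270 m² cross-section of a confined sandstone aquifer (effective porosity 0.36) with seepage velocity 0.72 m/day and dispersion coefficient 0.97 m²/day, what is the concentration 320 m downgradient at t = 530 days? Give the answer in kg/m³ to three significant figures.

7.89e-06 kg/m³

For an instantaneous plane source, C(x,t) = M/(n_e·A·√(4πDt)) · exp(−(x−vt)²/(4Dt)), with n_e·A the pore (flow) area.
Plume center vt = 0.72 × 530 = 381.6 m, so the well at 320 m is 61.6 m upgradient of the peak.
√(4πDt) = 80.38 m, giving peak height M/(n_e·A·√(4πDt)) = 0.39/(0.36 × 270 × 80.38) = 4.992e-05 kg/m³.
(x−vt)²/(4Dt) = (-61.6)²/(4 × 0.97 × 530) = 1.845; exp(−1.845) = 0.1580.
C = 4.992e-05 × 0.1580 = 7.89e-06 kg/m³.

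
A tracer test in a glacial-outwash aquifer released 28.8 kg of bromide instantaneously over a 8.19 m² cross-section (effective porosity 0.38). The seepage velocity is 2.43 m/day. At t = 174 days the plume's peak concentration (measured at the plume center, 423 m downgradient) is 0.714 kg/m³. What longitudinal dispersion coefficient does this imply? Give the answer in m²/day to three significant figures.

0.0768 m²/day

At the plume center C_max = M/(n_e·A·√(4πDt)), so D = M²/(4πt·(n_e·A·C_max)²).
n_e·A·C_max = 0.38 × 8.19 × 0.714 = 2.222 kg/m.
D = 28.8²/(4π × 174 × 2.222²) = 0.0768 m²/day.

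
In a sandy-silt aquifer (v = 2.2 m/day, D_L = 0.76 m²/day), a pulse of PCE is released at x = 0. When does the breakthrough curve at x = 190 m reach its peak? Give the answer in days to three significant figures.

For the 1D instantaneous-source solution, setting ∂C/∂t = 0 at fixed x gives v²t² + 2Dt − x² = 0, so t = (√(D² + v²x²) − D)/v².
√(D² + v²x²) = √(0.76² + 2.2² × 190²) = 418.0; v² = 4.84.
t = (418.0 − 0.76)/4.84 = 86.2 days (vs. the pure-advection estimate x/v = 86.4 d).

86.2 days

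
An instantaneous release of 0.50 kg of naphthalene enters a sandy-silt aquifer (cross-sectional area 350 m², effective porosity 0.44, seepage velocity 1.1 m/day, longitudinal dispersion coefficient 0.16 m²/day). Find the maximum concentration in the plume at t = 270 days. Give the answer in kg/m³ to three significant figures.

0.000139 kg/m³

The peak of an instantaneous 1D plume sits at x = vt; there the Gaussian factor is 1 and C_max = M/(n_e·A·√(4πDt)), where n_e·A is the pore area the mass is dissolved in.
√(4πDt) = √(4π × 0.16 × 270) = 23.30 m, so C_max = 0.50/(0.44 × 350 × 23.30) = 0.000139 kg/m³.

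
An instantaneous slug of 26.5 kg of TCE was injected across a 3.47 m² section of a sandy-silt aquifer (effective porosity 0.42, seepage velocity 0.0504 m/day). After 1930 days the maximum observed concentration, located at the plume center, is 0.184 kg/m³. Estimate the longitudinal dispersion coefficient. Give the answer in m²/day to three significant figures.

0.403 m²/day

At the plume center C_max = M/(n_e·A·√(4πDt)), so D = M²/(4πt·(n_e·A·C_max)²).
n_e·A·C_max = 0.42 × 3.47 × 0.184 = 0.2682 kg/m.
D = 26.5²/(4π × 1930 × 0.2682²) = 0.403 m²/day.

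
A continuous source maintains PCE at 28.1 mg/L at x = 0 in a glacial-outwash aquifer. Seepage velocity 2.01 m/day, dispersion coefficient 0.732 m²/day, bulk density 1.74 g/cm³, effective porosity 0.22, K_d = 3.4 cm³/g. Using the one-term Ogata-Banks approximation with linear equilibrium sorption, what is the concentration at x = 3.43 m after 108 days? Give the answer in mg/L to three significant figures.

27.2 mg/L

Retardation factor R = 1 + ρ_b·K_d/n = 1 + 1.74 × 3.4/0.22 = 27.89.
Sorption retards both mechanisms: v_R = v/R = 0.07207 m/day, D_R = D/R = 0.02625 m²/day.
v_R·t = 0.07207 × 108 = 7.78356 m; 2√(D_R t) = 3.367 m; argument = (3.43 − 7.78356)/3.367 = -1.293.
C = C₀ × ½·erfc(-1.293) = 28.1 × 0.9663 = 27.2 mg/L.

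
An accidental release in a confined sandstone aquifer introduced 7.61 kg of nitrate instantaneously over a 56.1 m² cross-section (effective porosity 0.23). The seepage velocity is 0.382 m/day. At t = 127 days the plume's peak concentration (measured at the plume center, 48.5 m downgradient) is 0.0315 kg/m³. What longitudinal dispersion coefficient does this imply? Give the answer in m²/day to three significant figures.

0.220 m²/day

At the plume center C_max = M/(n_e·A·√(4πDt)), so D = M²/(4πt·(n_e·A·C_max)²).
n_e·A·C_max = 0.23 × 56.1 × 0.0315 = 0.4064 kg/m.
D = 7.61²/(4π × 127 × 0.4064²) = 0.220 m²/day.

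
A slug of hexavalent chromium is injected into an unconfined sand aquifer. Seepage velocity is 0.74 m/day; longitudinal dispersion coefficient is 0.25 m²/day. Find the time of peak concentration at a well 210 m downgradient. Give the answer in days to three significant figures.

283 days

For the 1D instantaneous-source solution, setting ∂C/∂t = 0 at fixed x gives v²t² + 2Dt − x² = 0, so t = (√(D² + v²x²) − D)/v².
√(D² + v²x²) = √(0.25² + 0.74² × 210²) = 155.4; v² = 0.5476.
t = (155.4 − 0.25)/0.5476 = 283 days (vs. the pure-advection estimate x/v = 284 d).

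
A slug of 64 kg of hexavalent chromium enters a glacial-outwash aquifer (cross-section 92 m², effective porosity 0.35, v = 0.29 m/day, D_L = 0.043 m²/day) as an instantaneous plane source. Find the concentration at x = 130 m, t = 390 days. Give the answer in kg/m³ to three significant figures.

0.00194 kg/m³

For an instantaneous plane source, C(x,t) = M/(n_e·A·√(4πDt)) · exp(−(x−vt)²/(4Dt)), with n_e·A the pore (flow) area.
Plume center vt = 0.29 × 390 = 113.1 m, so the well at 130 m is 16.9 m downgradient of the peak.
√(4πDt) = 14.52 m, giving peak height M/(n_e·A·√(4πDt)) = 64/(0.35 × 92 × 14.52) = 0.1369 kg/m³.
(x−vt)²/(4Dt) = (16.9)²/(4 × 0.043 × 390) = 4.258; exp(−4.258) = 0.01415.
C = 0.1369 × 0.01415 = 0.00194 kg/m³.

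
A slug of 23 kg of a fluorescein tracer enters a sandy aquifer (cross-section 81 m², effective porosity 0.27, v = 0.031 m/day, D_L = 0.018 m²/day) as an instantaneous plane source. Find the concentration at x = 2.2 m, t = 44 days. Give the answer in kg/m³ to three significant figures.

For an instantaneous plane source, C(x,t) = M/(n_e·A·√(4πDt)) · exp(−(x−vt)²/(4Dt)), with n_e·A the pore (flow) area.
Plume center vt = 0.031 × 44 = 1.364 m, so the well at 2.2 m is 0.836 m downgradient of the peak.
√(4πDt) = 3.155 m, giving peak height M/(n_e·A·√(4πDt)) = 23/(0.27 × 81 × 3.155) = 0.3333 kg/m³.
(x−vt)²/(4Dt) = (0.836)²/(4 × 0.018 × 44) = 0.2206; exp(−0.2206) = 0.8020.
C = 0.3333 × 0.8020 = 0.267 kg/m³.

0.267 kg/m³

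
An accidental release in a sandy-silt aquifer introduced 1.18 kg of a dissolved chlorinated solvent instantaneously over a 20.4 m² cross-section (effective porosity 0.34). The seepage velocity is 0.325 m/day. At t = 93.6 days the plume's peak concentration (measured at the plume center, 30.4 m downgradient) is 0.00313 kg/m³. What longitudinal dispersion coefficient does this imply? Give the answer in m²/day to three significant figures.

At the plume center C_max = M/(n_e·A·√(4πDt)), so D = M²/(4πt·(n_e·A·C_max)²).
n_e·A·C_max = 0.34 × 20.4 × 0.00313 = 0.02171 kg/m.
D = 1.18²/(4π × 93.6 × 0.02171²) = 2.51 m²/day.

2.51 m²/day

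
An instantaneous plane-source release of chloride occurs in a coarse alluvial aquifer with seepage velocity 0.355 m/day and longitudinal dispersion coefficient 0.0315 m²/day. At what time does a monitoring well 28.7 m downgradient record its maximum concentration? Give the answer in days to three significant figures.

80.6 days

For the 1D instantaneous-source solution, setting ∂C/∂t = 0 at fixed x gives v²t² + 2Dt − x² = 0, so t = (√(D² + v²x²) − D)/v².
√(D² + v²x²) = √(0.0315² + 0.355² × 28.7²) = 10.19; v² = 0.126025.
t = (10.19 − 0.0315)/0.126025 = 80.6 days (vs. the pure-advection estimate x/v = 80.8 d).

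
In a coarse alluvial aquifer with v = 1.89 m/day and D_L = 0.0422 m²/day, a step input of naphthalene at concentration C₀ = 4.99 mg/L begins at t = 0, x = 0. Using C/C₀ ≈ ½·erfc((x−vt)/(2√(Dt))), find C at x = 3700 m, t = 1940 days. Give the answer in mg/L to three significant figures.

0.0226 mg/L

For a continuous step input, C/C₀ ≈ ½·erfc((x−vt)/(2√(Dt))).
vt = 1.89 × 1940 = 3666.6 m and 2√(Dt) = 2√(0.0422 × 1940) = 18.10 m.
Argument (x−vt)/(2√(Dt)) = (3700 − 3666.6)/18.10 = 1.845; ½·erfc(1.845) = 0.004537.
C = 4.99 × 0.004537 = 0.0226 mg/L.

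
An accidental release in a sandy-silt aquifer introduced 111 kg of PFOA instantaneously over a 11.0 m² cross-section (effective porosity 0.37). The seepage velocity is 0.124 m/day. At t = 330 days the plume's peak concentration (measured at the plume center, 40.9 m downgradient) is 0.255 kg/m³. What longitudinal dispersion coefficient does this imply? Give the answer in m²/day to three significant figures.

At the plume center C_max = M/(n_e·A·√(4πDt)), so D = M²/(4πt·(n_e·A·C_max)²).
n_e·A·C_max = 0.37 × 11.0 × 0.255 = 1.038 kg/m.
D = 111²/(4π × 330 × 1.038²) = 2.76 m²/day.

2.76 m²/day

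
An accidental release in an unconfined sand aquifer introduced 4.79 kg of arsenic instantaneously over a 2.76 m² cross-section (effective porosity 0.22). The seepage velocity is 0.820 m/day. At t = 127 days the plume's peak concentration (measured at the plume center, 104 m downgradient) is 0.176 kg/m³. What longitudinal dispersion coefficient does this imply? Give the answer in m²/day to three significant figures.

At the plume center C_max = M/(n_e·A·√(4πDt)), so D = M²/(4πt·(n_e·A·C_max)²).
n_e·A·C_max = 0.22 × 2.76 × 0.176 = 0.1069 kg/m.
D = 4.79²/(4π × 127 × 0.1069²) = 1.26 m²/day.

1.26 m²/day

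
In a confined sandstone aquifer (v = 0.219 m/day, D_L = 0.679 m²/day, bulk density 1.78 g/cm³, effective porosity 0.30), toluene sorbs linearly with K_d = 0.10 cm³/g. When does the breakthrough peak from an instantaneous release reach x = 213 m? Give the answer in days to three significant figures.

1530 days

Retardation factor R = 1 + ρ_b·K_d/n = 1 + 1.78 × 0.10/0.30 = 1.593.
Sorption retards both mechanisms: v_R = v/R = 0.1375 m/day, D_R = D/R = 0.4262 m²/day.
Peak time from v_R²t² + 2D_R t − x² = 0: t = (√(D_R² + v_R²x²) − D_R)/v_R².
√(D_R² + v_R²x²) = √(0.4262² + 0.1375² × 213²) = 29.29; v_R² = 0.01891.
t = (29.29 − 0.4262)/0.01891 = 1530 days.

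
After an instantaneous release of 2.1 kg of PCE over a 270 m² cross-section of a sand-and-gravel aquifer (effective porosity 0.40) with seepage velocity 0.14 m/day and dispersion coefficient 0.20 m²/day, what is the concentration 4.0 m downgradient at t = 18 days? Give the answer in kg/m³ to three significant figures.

0.00248 kg/m³

For an instantaneous plane source, C(x,t) = M/(n_e·A·√(4πDt)) · exp(−(x−vt)²/(4Dt)), with n_e·A the pore (flow) area.
Plume center vt = 0.14 × 18 = 2.52 m, so the well at 4.0 m is 1.48 m downgradient of the peak.
√(4πDt) = 6.726 m, giving peak height M/(n_e·A·√(4πDt)) = 2.1/(0.40 × 270 × 6.726) = 0.002891 kg/m³.
(x−vt)²/(4Dt) = (1.48)²/(4 × 0.20 × 18) = 0.1521; exp(−0.1521) = 0.8589.
C = 0.002891 × 0.8589 = 0.00248 kg/m³.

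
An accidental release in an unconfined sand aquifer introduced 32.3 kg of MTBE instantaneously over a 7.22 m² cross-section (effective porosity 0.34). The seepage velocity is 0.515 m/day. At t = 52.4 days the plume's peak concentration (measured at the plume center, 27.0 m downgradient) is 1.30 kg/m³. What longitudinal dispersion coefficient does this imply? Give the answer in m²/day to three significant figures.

At the plume center C_max = M/(n_e·A·√(4πDt)), so D = M²/(4πt·(n_e·A·C_max)²).
n_e·A·C_max = 0.34 × 7.22 × 1.30 = 3.191 kg/m.
D = 32.3²/(4π × 52.4 × 3.191²) = 0.156 m²/day.

0.156 m²/day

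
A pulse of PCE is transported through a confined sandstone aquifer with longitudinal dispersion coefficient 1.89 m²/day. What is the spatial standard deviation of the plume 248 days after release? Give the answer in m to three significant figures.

Dispersive spreading gives a Gaussian with σ² = 2Dt; advection only shifts the center.
σ = √(2 × 1.89 × 248) = 30.6 m.

30.6 m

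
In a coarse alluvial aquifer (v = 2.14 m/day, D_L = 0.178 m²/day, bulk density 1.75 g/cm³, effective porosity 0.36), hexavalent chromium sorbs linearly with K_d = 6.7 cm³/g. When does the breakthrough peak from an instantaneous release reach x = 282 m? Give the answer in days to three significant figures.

Retardation factor R = 1 + ρ_b·K_d/n = 1 + 1.75 × 6.7/0.36 = 33.57.
Sorption retards both mechanisms: v_R = v/R = 0.06375 m/day, D_R = D/R = 0.005302 m²/day.
Peak time from v_R²t² + 2D_R t − x² = 0: t = (√(D_R² + v_R²x²) − D_R)/v_R².
√(D_R² + v_R²x²) = √(0.005302² + 0.06375² × 282²) = 17.98; v_R² = 0.004064.
t = (17.98 − 0.005302)/0.004064 = 4420 days.

4420 days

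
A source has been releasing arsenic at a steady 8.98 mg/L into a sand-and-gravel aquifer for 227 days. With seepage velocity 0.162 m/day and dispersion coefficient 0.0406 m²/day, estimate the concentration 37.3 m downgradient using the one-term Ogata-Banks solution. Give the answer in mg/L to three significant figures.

4.05 mg/L

For a continuous step input, C/C₀ ≈ ½·erfc((x−vt)/(2√(Dt))).
vt = 0.162 × 227 = 36.774 m and 2√(Dt) = 2√(0.0406 × 227) = 6.072 m.
Argument (x−vt)/(2√(Dt)) = (37.3 − 36.774)/6.072 = 0.08663; ½·erfc(0.08663) = 0.4512.
C = 8.98 × 0.4512 = 4.05 mg/L.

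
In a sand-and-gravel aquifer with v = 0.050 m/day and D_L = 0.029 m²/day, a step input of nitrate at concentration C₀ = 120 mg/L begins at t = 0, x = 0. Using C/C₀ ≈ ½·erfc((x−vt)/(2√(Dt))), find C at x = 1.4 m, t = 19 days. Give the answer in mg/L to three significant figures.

40.1 mg/L

For a continuous step input, C/C₀ ≈ ½·erfc((x−vt)/(2√(Dt))).
vt = 0.050 × 19 = 0.95 m and 2√(Dt) = 2√(0.029 × 19) = 1.485 m.
Argument (x−vt)/(2√(Dt)) = (1.4 − 0.95)/1.485 = 0.3030; ½·erfc(0.3030) = 0.3341.
C = 120 × 0.3341 = 40.1 mg/L.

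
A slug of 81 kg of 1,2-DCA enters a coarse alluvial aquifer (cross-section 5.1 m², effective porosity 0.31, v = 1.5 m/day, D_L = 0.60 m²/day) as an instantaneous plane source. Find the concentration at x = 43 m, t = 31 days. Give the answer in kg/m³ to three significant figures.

For an instantaneous plane source, C(x,t) = M/(n_e·A·√(4πDt)) · exp(−(x−vt)²/(4Dt)), with n_e·A the pore (flow) area.
Plume center vt = 1.5 × 31 = 46.5 m, so the well at 43 m is 3.5 m upgradient of the peak.
√(4πDt) = 15.29 m, giving peak height M/(n_e·A·√(4πDt)) = 81/(0.31 × 5.1 × 15.29) = 3.351 kg/m³.
(x−vt)²/(4Dt) = (-3.5)²/(4 × 0.60 × 31) = 0.1647; exp(−0.1647) = 0.8481.
C = 3.351 × 0.8481 = 2.84 kg/m³.

2.84 kg/m³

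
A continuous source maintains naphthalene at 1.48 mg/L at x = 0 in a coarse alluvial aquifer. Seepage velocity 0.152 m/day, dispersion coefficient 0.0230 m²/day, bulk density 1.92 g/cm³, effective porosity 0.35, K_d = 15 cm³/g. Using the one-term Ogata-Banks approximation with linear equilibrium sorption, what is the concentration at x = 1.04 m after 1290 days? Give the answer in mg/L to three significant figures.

Retardation factor R = 1 + ρ_b·K_d/n = 1 + 1.92 × 15/0.35 = 83.29.
Sorption retards both mechanisms: v_R = v/R = 0.001825 m/day, D_R = D/R = 0.0002761 m²/day.
v_R·t = 0.001825 × 1290 = 2.35425 m; 2√(D_R t) = 1.194 m; argument = (1.04 − 2.35425)/1.194 = -1.101.
C = C₀ × ½·erfc(-1.101) = 1.48 × 0.9403 = 1.39 mg/L.

1.39 mg/L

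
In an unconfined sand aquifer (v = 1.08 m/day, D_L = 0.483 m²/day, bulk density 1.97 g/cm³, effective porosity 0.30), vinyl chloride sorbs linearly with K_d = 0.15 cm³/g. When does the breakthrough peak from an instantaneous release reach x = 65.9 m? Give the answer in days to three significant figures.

120 days

Retardation factor R = 1 + ρ_b·K_d/n = 1 + 1.97 × 0.15/0.30 = 1.985.
Sorption retards both mechanisms: v_R = v/R = 0.5441 m/day, D_R = D/R = 0.2433 m²/day.
Peak time from v_R²t² + 2D_R t − x² = 0: t = (√(D_R² + v_R²x²) − D_R)/v_R².
√(D_R² + v_R²x²) = √(0.2433² + 0.5441² × 65.9²) = 35.86; v_R² = 0.2960.
t = (35.86 − 0.2433)/0.2960 = 120 days.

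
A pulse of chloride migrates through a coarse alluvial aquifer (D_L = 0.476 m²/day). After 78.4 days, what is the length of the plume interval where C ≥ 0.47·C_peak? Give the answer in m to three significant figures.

The plume is Gaussian with σ = √(2Dt) = √(2 × 0.476 × 78.4) = 8.639 m.
C/C_peak = exp(−Δx²/(2σ²)) = 0.47 ⇒ Δx = σ·√(−2 ln 0.47) = 8.639 × 1.229 = 10.62 m.
Width = 2Δx = 21.2 m.

21.2 m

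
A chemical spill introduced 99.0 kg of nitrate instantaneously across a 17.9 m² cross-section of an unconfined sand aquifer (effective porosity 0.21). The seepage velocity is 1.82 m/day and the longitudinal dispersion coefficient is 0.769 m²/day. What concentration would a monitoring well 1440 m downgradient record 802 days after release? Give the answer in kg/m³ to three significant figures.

0.256 kg/m³

For an instantaneous plane source, C(x,t) = M/(n_e·A·√(4πDt)) · exp(−(x−vt)²/(4Dt)), with n_e·A the pore (flow) area.
Plume center vt = 1.82 × 802 = 1459.64 m, so the well at 1440 m is 19.64 m upgradient of the peak.
√(4πDt) = 88.03 m, giving peak height M/(n_e·A·√(4πDt)) = 99.0/(0.21 × 17.9 × 88.03) = 0.2992 kg/m³.
(x−vt)²/(4Dt) = (-19.64)²/(4 × 0.769 × 802) = 0.1564; exp(−0.1564) = 0.8552.
C = 0.2992 × 0.8552 = 0.256 kg/m³.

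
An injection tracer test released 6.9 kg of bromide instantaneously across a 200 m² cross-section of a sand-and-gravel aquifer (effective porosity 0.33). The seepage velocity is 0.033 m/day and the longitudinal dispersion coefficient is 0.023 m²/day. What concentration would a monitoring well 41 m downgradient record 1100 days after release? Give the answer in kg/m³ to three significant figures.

0.00471 kg/m³

For an instantaneous plane source, C(x,t) = M/(n_e·A·√(4πDt)) · exp(−(x−vt)²/(4Dt)), with n_e·A the pore (flow) area.
Plume center vt = 0.033 × 1100 = 36.3 m, so the well at 41 m is 4.7 m downgradient of the peak.
√(4πDt) = 17.83 m, giving peak height M/(n_e·A·√(4πDt)) = 6.9/(0.33 × 200 × 17.83) = 0.005863 kg/m³.
(x−vt)²/(4Dt) = (4.7)²/(4 × 0.023 × 1100) = 0.2183; exp(−0.2183) = 0.8039.
C = 0.005863 × 0.8039 = 0.00471 kg/m³.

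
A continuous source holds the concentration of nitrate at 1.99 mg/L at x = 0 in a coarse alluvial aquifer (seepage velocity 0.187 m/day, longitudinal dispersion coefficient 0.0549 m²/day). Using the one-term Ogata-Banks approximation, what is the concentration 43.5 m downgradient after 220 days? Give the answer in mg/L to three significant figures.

0.628 mg/L

For a continuous step input, C/C₀ ≈ ½·erfc((x−vt)/(2√(Dt))).
vt = 0.187 × 220 = 41.14 m and 2√(Dt) = 2√(0.0549 × 220) = 6.951 m.
Argument (x−vt)/(2√(Dt)) = (43.5 − 41.14)/6.951 = 0.3395; ½·erfc(0.3395) = 0.3156.
C = 1.99 × 0.3156 = 0.628 mg/L.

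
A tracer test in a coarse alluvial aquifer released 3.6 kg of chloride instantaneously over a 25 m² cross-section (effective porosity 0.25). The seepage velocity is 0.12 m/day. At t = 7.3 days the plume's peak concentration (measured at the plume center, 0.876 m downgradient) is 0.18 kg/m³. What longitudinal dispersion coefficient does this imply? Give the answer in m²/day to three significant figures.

0.112 m²/day

At the plume center C_max = M/(n_e·A·√(4πDt)), so D = M²/(4πt·(n_e·A·C_max)²).
n_e·A·C_max = 0.25 × 25 × 0.18 = 1.125 kg/m.
D = 3.6²/(4π × 7.3 × 1.125²) = 0.112 m²/day.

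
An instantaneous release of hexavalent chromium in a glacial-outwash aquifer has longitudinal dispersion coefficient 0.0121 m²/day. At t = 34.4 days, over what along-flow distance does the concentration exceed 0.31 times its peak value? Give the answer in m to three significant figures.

The plume is Gaussian with σ = √(2Dt) = √(2 × 0.0121 × 34.4) = 0.9124 m.
C/C_peak = exp(−Δx²/(2σ²)) = 0.31 ⇒ Δx = σ·√(−2 ln 0.31) = 0.9124 × 1.530 = 1.396 m.
Width = 2Δx = 2.79 m.

2.79 m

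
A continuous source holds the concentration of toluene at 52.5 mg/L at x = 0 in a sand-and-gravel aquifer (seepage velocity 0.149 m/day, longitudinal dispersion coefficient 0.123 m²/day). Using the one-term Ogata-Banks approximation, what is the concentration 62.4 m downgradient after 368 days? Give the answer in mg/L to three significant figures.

For a continuous step input, C/C₀ ≈ ½·erfc((x−vt)/(2√(Dt))).
vt = 0.149 × 368 = 54.832 m and 2√(Dt) = 2√(0.123 × 368) = 13.46 m.
Argument (x−vt)/(2√(Dt)) = (62.4 − 54.832)/13.46 = 0.5623; ½·erfc(0.5623) = 0.2132.
C = 52.5 × 0.2132 = 11.2 mg/L.

11.2 mg/L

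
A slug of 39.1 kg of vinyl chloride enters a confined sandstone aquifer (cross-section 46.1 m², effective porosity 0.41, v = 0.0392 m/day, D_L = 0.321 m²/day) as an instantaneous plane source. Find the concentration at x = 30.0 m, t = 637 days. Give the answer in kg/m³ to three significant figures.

For an instantaneous plane source, C(x,t) = M/(n_e·A·√(4πDt)) · exp(−(x−vt)²/(4Dt)), with n_e·A the pore (flow) area.
Plume center vt = 0.0392 × 637 = 24.9704 m, so the well at 30.0 m is 5.0296 m downgradient of the peak.
√(4πDt) = 50.69 m, giving peak height M/(n_e·A·√(4πDt)) = 39.1/(0.41 × 46.1 × 50.69) = 0.04081 kg/m³.
(x−vt)²/(4Dt) = (5.0296)²/(4 × 0.321 × 637) = 0.03093; exp(−0.03093) = 0.9695.
C = 0.04081 × 0.9695 = 0.0396 kg/m³.

0.0396 kg/m³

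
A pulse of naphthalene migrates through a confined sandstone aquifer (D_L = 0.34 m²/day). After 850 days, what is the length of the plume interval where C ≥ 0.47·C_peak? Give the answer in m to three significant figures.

59.1 m

The plume is Gaussian with σ = √(2Dt) = √(2 × 0.34 × 850) = 24.04 m.
C/C_peak = exp(−Δx²/(2σ²)) = 0.47 ⇒ Δx = σ·√(−2 ln 0.47) = 24.04 × 1.229 = 29.55 m.
Width = 2Δx = 59.1 m.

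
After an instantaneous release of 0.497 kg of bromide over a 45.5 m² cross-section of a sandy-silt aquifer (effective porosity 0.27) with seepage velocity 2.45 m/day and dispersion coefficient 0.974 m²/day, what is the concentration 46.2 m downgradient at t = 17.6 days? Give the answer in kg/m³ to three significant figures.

0.00240 kg/m³

For an instantaneous plane source, C(x,t) = M/(n_e·A·√(4πDt)) · exp(−(x−vt)²/(4Dt)), with n_e·A the pore (flow) area.
Plume center vt = 2.45 × 17.6 = 43.12 m, so the well at 46.2 m is 3.08 m downgradient of the peak.
√(4πDt) = 14.68 m, giving peak height M/(n_e·A·√(4πDt)) = 0.497/(0.27 × 45.5 × 14.68) = 0.002756 kg/m³.
(x−vt)²/(4Dt) = (3.08)²/(4 × 0.974 × 17.6) = 0.1383; exp(−0.1383) = 0.8708.
C = 0.002756 × 0.8708 = 0.00240 kg/m³.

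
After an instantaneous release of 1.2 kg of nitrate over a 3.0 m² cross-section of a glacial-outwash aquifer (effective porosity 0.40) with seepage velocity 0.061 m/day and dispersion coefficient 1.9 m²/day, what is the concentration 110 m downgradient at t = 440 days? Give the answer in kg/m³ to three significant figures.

0.00123 kg/m³

For an instantaneous plane source, C(x,t) = M/(n_e·A·√(4πDt)) · exp(−(x−vt)²/(4Dt)), with n_e·A the pore (flow) area.
Plume center vt = 0.061 × 440 = 26.84 m, so the well at 110 m is 83.16 m downgradient of the peak.
√(4πDt) = 102.5 m, giving peak height M/(n_e·A·√(4πDt)) = 1.2/(0.40 × 3.0 × 102.5) = 0.009756 kg/m³.
(x−vt)²/(4Dt) = (83.16)²/(4 × 1.9 × 440) = 2.068; exp(−2.068) = 0.1264.
C = 0.009756 × 0.1264 = 0.00123 kg/m³.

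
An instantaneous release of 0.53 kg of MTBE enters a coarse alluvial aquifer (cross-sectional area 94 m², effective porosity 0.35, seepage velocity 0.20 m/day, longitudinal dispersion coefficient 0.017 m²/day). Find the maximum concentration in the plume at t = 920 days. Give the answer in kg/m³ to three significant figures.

0.00115 kg/m³

The peak of an instantaneous 1D plume sits at x = vt; there the Gaussian factor is 1 and C_max = M/(n_e·A·√(4πDt)), where n_e·A is the pore area the mass is dissolved in.
√(4πDt) = √(4π × 0.017 × 920) = 14.02 m, so C_max = 0.53/(0.35 × 94 × 14.02) = 0.00115 kg/m³.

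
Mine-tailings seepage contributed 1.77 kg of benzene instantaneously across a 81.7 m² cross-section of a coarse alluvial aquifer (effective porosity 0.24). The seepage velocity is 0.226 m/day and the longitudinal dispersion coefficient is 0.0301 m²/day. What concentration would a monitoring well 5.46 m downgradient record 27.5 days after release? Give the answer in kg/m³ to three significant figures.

0.0236 kg/m³

For an instantaneous plane source, C(x,t) = M/(n_e·A·√(4πDt)) · exp(−(x−vt)²/(4Dt)), with n_e·A the pore (flow) area.
Plume center vt = 0.226 × 27.5 = 6.215 m, so the well at 5.46 m is 0.755 m upgradient of the peak.
√(4πDt) = 3.225 m, giving peak height M/(n_e·A·√(4πDt)) = 1.77/(0.24 × 81.7 × 3.225) = 0.02799 kg/m³.
(x−vt)²/(4Dt) = (-0.755)²/(4 × 0.0301 × 27.5) = 0.1722; exp(−0.1722) = 0.8418.
C = 0.02799 × 0.8418 = 0.0236 kg/m³.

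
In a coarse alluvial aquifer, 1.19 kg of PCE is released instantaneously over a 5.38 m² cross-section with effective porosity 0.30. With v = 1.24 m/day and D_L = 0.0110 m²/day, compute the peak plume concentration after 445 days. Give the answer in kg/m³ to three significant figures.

0.0940 kg/m³

The peak of an instantaneous 1D plume sits at x = vt; there the Gaussian factor is 1 and C_max = M/(n_e·A·√(4πDt)), where n_e·A is the pore area the mass is dissolved in.
√(4πDt) = √(4π × 0.0110 × 445) = 7.843 m, so C_max = 1.19/(0.30 × 5.38 × 7.843) = 0.0940 kg/m³.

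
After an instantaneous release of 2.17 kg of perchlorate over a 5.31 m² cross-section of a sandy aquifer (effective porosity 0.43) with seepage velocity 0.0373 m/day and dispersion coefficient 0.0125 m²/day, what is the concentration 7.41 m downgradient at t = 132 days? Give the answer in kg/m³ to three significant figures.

0.0818 kg/m³

For an instantaneous plane source, C(x,t) = M/(n_e·A·√(4πDt)) · exp(−(x−vt)²/(4Dt)), with n_e·A the pore (flow) area.
Plume center vt = 0.0373 × 132 = 4.9236 m, so the well at 7.41 m is 2.4864 m downgradient of the peak.
√(4πDt) = 4.554 m, giving peak height M/(n_e·A·√(4πDt)) = 2.17/(0.43 × 5.31 × 4.554) = 0.2087 kg/m³.
(x−vt)²/(4Dt) = (2.4864)²/(4 × 0.0125 × 132) = 0.9367; exp(−0.9367) = 0.3919.
C = 0.2087 × 0.3919 = 0.0818 kg/m³.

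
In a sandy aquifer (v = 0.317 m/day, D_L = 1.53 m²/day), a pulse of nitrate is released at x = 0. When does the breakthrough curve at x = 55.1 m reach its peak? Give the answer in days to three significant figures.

For the 1D instantaneous-source solution, setting ∂C/∂t = 0 at fixed x gives v²t² + 2Dt − x² = 0, so t = (√(D² + v²x²) − D)/v².
√(D² + v²x²) = √(1.53² + 0.317² × 55.1²) = 17.53; v² = 0.100489.
t = (17.53 − 1.53)/0.100489 = 159 days (vs. the pure-advection estimate x/v = 174 d).

159 days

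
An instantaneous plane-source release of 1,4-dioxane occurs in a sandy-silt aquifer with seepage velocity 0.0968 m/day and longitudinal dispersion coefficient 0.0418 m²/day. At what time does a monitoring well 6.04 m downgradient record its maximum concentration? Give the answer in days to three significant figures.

For the 1D instantaneous-source solution, setting ∂C/∂t = 0 at fixed x gives v²t² + 2Dt − x² = 0, so t = (√(D² + v²x²) − D)/v².
√(D² + v²x²) = √(0.0418² + 0.0968² × 6.04²) = 0.5862; v² = 0.00937024.
t = (0.5862 − 0.0418)/0.00937024 = 58.1 days (vs. the pure-advection estimate x/v = 62.4 d).

58.1 days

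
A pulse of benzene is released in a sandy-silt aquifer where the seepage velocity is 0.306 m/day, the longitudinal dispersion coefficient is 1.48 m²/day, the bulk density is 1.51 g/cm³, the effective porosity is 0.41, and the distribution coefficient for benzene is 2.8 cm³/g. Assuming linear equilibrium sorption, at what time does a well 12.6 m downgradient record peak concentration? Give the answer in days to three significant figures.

Retardation factor R = 1 + ρ_b·K_d/n = 1 + 1.51 × 2.8/0.41 = 11.31.
Sorption retards both mechanisms: v_R = v/R = 0.02706 m/day, D_R = D/R = 0.1309 m²/day.
Peak time from v_R²t² + 2D_R t − x² = 0: t = (√(D_R² + v_R²x²) − D_R)/v_R².
√(D_R² + v_R²x²) = √(0.1309² + 0.02706² × 12.6²) = 0.3652; v_R² = 0.0007322.
t = (0.3652 − 0.1309)/0.0007322 = 320 days.

320 days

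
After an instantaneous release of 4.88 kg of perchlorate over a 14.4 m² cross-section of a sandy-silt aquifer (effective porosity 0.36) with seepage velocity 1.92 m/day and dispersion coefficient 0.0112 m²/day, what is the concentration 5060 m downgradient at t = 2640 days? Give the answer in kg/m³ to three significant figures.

For an instantaneous plane source, C(x,t) = M/(n_e·A·√(4πDt)) · exp(−(x−vt)²/(4Dt)), with n_e·A the pore (flow) area.
Plume center vt = 1.92 × 2640 = 5068.8 m, so the well at 5060 m is 8.8 m upgradient of the peak.
√(4πDt) = 19.28 m, giving peak height M/(n_e·A·√(4πDt)) = 4.88/(0.36 × 14.4 × 19.28) = 0.04883 kg/m³.
(x−vt)²/(4Dt) = (-8.8)²/(4 × 0.0112 × 2640) = 0.6548; exp(−0.6548) = 0.5195.
C = 0.04883 × 0.5195 = 0.0254 kg/m³.

0.0254 kg/m³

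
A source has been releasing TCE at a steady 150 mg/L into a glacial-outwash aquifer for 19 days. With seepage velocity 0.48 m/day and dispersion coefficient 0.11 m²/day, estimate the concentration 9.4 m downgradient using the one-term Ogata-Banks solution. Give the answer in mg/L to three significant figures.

66.8 mg/L

For a continuous step input, C/C₀ ≈ ½·erfc((x−vt)/(2√(Dt))).
vt = 0.48 × 19 = 9.12 m and 2√(Dt) = 2√(0.11 × 19) = 2.891 m.
Argument (x−vt)/(2√(Dt)) = (9.4 − 9.12)/2.891 = 0.09685; ½·erfc(0.09685) = 0.4455.
C = 150 × 0.4455 = 66.8 mg/L.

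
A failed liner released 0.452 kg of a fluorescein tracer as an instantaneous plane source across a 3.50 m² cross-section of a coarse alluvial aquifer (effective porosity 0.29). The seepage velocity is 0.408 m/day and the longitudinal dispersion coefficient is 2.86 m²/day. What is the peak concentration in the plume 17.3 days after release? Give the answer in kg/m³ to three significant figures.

0.0179 kg/m³

The peak of an instantaneous 1D plume sits at x = vt; there the Gaussian factor is 1 and C_max = M/(n_e·A·√(4πDt)), where n_e·A is the pore area the mass is dissolved in.
√(4πDt) = √(4π × 2.86 × 17.3) = 24.94 m, so C_max = 0.452/(0.29 × 3.50 × 24.94) = 0.0179 kg/m³.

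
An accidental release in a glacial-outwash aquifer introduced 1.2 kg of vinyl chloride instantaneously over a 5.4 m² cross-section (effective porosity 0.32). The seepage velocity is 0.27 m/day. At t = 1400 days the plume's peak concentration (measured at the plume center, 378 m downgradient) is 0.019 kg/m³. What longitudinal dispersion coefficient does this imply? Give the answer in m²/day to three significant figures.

0.0759 m²/day

At the plume center C_max = M/(n_e·A·√(4πDt)), so D = M²/(4πt·(n_e·A·C_max)²).
n_e·A·C_max = 0.32 × 5.4 × 0.019 = 0.03283 kg/m.
D = 1.2²/(4π × 1400 × 0.03283²) = 0.0759 m²/day.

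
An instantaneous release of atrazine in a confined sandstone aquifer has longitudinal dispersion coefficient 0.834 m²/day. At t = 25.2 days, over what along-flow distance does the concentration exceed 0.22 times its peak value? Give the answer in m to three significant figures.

22.6 m

The plume is Gaussian with σ = √(2Dt) = √(2 × 0.834 × 25.2) = 6.483 m.
C/C_peak = exp(−Δx²/(2σ²)) = 0.22 ⇒ Δx = σ·√(−2 ln 0.22) = 6.483 × 1.740 = 11.28 m.
Width = 2Δx = 22.6 m.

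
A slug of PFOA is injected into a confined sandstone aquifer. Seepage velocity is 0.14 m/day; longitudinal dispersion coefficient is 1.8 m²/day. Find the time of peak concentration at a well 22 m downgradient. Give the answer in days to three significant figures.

90.2 days

For the 1D instantaneous-source solution, setting ∂C/∂t = 0 at fixed x gives v²t² + 2Dt − x² = 0, so t = (√(D² + v²x²) − D)/v².
√(D² + v²x²) = √(1.8² + 0.14² × 22²) = 3.567; v² = 0.0196.
t = (3.567 − 1.8)/0.0196 = 90.2 days (vs. the pure-advection estimate x/v = 157 d).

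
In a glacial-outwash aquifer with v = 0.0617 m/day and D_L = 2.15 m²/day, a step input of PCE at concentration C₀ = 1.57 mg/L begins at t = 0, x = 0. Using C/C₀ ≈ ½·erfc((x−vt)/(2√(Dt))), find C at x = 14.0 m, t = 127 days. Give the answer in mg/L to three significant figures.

For a continuous step input, C/C₀ ≈ ½·erfc((x−vt)/(2√(Dt))).
vt = 0.0617 × 127 = 7.8359 m and 2√(Dt) = 2√(2.15 × 127) = 33.05 m.
Argument (x−vt)/(2√(Dt)) = (14.0 − 7.8359)/33.05 = 0.1865; ½·erfc(0.1865) = 0.3960.
C = 1.57 × 0.3960 = 0.622 mg/L.

0.622 mg/L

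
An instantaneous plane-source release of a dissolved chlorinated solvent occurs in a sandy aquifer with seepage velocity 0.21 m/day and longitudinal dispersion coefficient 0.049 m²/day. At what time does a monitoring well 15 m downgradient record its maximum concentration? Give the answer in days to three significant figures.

For the 1D instantaneous-source solution, setting ∂C/∂t = 0 at fixed x gives v²t² + 2Dt − x² = 0, so t = (√(D² + v²x²) − D)/v².
√(D² + v²x²) = √(0.049² + 0.21² × 15²) = 3.150; v² = 0.0441.
t = (3.150 − 0.049)/0.0441 = 70.3 days (vs. the pure-advection estimate x/v = 71.4 d).

70.3 days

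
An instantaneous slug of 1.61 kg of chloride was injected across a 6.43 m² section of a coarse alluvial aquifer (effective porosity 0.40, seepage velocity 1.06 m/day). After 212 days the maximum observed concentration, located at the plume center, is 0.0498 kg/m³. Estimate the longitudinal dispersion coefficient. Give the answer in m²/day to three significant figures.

At the plume center C_max = M/(n_e·A·√(4πDt)), so D = M²/(4πt·(n_e·A·C_max)²).
n_e·A·C_max = 0.40 × 6.43 × 0.0498 = 0.1281 kg/m.
D = 1.61²/(4π × 212 × 0.1281²) = 0.0593 m²/day.

0.0593 m²/day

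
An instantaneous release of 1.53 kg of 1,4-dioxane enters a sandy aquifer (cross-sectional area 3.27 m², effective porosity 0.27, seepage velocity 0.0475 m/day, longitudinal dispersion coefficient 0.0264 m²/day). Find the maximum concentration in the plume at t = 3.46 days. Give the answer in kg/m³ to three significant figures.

The peak of an instantaneous 1D plume sits at x = vt; there the Gaussian factor is 1 and C_max = M/(n_e·A·√(4πDt)), where n_e·A is the pore area the mass is dissolved in.
√(4πDt) = √(4π × 0.0264 × 3.46) = 1.071 m, so C_max = 1.53/(0.27 × 3.27 × 1.071) = 1.62 kg/m³.

1.62 kg/m³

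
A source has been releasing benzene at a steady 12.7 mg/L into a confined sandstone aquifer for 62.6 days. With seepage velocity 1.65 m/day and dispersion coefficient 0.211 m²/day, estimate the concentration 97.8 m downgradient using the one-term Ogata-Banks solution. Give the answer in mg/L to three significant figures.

For a continuous step input, C/C₀ ≈ ½·erfc((x−vt)/(2√(Dt))).
vt = 1.65 × 62.6 = 103.29 m and 2√(Dt) = 2√(0.211 × 62.6) = 7.269 m.
Argument (x−vt)/(2√(Dt)) = (97.8 − 103.29)/7.269 = -0.7553; ½·erfc(-0.7553) = 0.8573.
C = 12.7 × 0.8573 = 10.9 mg/L.

10.9 mg/L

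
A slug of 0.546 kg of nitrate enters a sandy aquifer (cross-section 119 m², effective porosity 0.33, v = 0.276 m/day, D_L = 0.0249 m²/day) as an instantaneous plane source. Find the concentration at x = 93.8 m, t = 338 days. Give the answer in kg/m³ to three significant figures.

0.00134 kg/m³

For an instantaneous plane source, C(x,t) = M/(n_e·A·√(4πDt)) · exp(−(x−vt)²/(4Dt)), with n_e·A the pore (flow) area.
Plume center vt = 0.276 × 338 = 93.288 m, so the well at 93.8 m is 0.512 m downgradient of the peak.
√(4πDt) = 10.28 m, giving peak height M/(n_e·A·√(4πDt)) = 0.546/(0.33 × 119 × 10.28) = 0.001353 kg/m³.
(x−vt)²/(4Dt) = (0.512)²/(4 × 0.0249 × 338) = 0.007787; exp(−0.007787) = 0.9922.
C = 0.001353 × 0.9922 = 0.00134 kg/m³.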